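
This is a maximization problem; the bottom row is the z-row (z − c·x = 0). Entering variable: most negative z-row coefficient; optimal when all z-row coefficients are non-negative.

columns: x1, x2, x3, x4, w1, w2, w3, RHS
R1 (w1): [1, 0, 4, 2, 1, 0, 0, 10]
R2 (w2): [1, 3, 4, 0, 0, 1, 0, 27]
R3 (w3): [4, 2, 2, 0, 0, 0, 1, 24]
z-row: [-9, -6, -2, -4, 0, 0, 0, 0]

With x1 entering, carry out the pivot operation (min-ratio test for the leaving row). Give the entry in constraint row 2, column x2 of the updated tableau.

Ratio test on column x1 — row 1: 10/1 = 10; row 2: 27/1 = 27; row 3: 24/4 = 6. Minimum is 6 at row 3 (w3 leaves); pivot element 4.
Divide row 3 by 4; eliminate column x1 from the other rows.
Row 2 update in column x2: 3 − 1·(1/2) = 5/2.

5/2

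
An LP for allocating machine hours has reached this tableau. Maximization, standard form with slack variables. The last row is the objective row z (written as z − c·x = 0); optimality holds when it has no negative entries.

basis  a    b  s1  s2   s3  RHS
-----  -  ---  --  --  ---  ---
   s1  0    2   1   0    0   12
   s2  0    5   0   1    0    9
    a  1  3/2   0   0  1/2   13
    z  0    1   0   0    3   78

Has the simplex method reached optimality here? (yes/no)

Every z-row coefficient is ≥ 0, so the tableau is optimal.

yes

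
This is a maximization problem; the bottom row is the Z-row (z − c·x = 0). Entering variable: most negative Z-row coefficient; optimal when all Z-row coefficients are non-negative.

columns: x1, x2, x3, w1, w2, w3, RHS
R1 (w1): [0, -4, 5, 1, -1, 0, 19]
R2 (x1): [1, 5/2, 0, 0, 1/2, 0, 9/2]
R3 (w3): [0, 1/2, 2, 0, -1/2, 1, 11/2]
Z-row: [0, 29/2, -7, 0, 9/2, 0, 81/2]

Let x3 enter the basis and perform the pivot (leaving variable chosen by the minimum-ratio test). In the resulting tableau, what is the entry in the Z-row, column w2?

11/4

Ratio test on column x3 — row 1: 19/5 = 19/5; row 2: entry 0 ≤ 0; row 3: (11/2)/2 = 11/4. Minimum is 11/4 at row 3 (w3 leaves); pivot element 2.
Divide row 3 by 2; eliminate column x3 from the other rows.
Z-row update in column w2: 9/2 − (-7)·(-1/4) = 11/4.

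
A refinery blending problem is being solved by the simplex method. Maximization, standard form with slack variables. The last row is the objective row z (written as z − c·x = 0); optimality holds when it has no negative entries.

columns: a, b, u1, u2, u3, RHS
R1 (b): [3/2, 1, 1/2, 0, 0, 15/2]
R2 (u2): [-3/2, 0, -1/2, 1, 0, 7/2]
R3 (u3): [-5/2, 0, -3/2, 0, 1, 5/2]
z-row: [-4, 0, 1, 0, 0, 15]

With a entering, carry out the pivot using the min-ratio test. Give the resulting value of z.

Ratio test on column a — row 1: (15/2)/(3/2) = 5; row 2: entry -3/2 ≤ 0; row 3: entry -5/2 ≤ 0. Minimum is 5 at row 1 (b leaves); pivot element 3/2.
Pivot on row 1; the z-row RHS becomes 15 − (-4)·5 = 35.

35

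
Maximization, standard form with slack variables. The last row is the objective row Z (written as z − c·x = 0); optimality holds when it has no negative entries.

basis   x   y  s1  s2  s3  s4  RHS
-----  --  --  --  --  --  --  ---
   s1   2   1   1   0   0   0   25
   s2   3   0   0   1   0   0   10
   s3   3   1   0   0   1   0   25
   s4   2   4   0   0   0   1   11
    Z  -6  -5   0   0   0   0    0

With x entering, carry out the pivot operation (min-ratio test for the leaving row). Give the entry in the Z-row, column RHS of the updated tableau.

Ratio test on column x — row 1: 25/2 = 25/2; row 2: 10/3 = 10/3; row 3: 25/3 = 25/3; row 4: 11/2 = 11/2. Minimum is 10/3 at row 2 (s2 leaves); pivot element 3.
Divide row 2 by 3; eliminate column x from the other rows.
Z-row update in column RHS: 0 − (-6)·(10/3) = 20.

20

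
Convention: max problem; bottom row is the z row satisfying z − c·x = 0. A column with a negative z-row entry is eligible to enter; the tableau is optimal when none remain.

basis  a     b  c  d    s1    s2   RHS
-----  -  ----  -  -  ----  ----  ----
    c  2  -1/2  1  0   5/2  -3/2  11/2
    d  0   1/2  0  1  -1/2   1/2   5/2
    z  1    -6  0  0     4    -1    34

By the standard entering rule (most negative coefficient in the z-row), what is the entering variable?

Negative z-row entries: b: -6, s2: -1.
The most negative is -6 in column b, so b enters.

b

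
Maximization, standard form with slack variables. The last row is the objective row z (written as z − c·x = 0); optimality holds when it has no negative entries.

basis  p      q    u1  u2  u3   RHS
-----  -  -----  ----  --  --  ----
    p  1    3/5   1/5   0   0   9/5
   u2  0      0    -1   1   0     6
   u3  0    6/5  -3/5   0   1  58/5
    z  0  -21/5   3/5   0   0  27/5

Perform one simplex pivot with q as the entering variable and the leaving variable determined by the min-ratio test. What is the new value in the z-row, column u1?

2

Ratio test on column q — row 1: (9/5)/(3/5) = 3; row 2: entry 0 ≤ 0; row 3: (58/5)/(6/5) = 29/3. Minimum is 3 at row 1 (p leaves); pivot element 3/5.
Divide row 1 by 3/5; eliminate column q from the other rows.
z-row update in column u1: 3/5 − (-21/5)·(1/3) = 2.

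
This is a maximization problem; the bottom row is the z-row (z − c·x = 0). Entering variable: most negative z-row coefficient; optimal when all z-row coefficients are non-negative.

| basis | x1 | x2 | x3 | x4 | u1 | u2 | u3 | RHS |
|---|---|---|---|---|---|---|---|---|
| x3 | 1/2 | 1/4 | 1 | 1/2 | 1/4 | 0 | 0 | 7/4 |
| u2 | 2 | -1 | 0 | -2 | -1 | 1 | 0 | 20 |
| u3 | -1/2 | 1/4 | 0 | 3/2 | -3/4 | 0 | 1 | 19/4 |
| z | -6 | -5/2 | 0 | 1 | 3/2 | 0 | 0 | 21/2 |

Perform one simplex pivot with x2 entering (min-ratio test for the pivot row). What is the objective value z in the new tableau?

Ratio test on column x2 — row 1: (7/4)/(1/4) = 7; row 2: entry -1 ≤ 0; row 3: (19/4)/(1/4) = 19. Minimum is 7 at row 1 (x3 leaves); pivot element 1/4.
Pivot on row 1; the z-row RHS becomes 21/2 − (-5/2)·7 = 28.

28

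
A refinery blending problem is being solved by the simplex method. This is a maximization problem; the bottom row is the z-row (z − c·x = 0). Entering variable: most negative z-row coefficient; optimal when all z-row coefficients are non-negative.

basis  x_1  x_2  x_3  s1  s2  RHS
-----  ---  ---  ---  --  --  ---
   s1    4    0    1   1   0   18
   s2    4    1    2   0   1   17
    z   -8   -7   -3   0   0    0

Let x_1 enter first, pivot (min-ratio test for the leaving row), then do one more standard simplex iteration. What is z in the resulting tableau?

Ratio test on column x_1 — row 1: 18/4 = 9/2; row 2: 17/4 = 17/4. Minimum is 17/4 at row 2 (s2 leaves); pivot element 4.
Pivot on row 2; the z-row RHS becomes 0 − (-8)·(17/4) = 34.
Next entering variable (most negative z-row entry -5): x_2.
Ratio test on column x_2 — row 1: entry -1 ≤ 0; row 2: (17/4)/(1/4) = 17. Minimum is 17 at row 2 (x_1 leaves); pivot element 1/4.
After the second pivot the z-row RHS is 34 − (-5)·17 = 119.

119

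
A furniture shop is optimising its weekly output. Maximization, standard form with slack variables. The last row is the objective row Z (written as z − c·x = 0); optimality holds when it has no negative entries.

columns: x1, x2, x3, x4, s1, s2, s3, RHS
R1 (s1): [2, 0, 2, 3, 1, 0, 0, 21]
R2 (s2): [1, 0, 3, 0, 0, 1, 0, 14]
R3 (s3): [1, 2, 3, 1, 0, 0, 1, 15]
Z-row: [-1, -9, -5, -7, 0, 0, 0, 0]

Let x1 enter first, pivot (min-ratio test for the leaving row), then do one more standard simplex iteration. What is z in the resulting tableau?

Ratio test on column x1 — row 1: 21/2 = 21/2; row 2: 14/1 = 14; row 3: 15/1 = 15. Minimum is 21/2 at row 1 (s1 leaves); pivot element 2.
Pivot on row 1; the Z-row RHS becomes 0 − (-1)·(21/2) = 21/2.
Next entering variable (most negative Z-row entry -9): x2.
Ratio test on column x2 — row 1: entry 0 ≤ 0; row 2: entry 0 ≤ 0; row 3: (9/2)/2 = 9/4. Minimum is 9/4 at row 3 (s3 leaves); pivot element 2.
After the second pivot the Z-row RHS is 21/2 − (-9)·(9/4) = 123/4.

123/4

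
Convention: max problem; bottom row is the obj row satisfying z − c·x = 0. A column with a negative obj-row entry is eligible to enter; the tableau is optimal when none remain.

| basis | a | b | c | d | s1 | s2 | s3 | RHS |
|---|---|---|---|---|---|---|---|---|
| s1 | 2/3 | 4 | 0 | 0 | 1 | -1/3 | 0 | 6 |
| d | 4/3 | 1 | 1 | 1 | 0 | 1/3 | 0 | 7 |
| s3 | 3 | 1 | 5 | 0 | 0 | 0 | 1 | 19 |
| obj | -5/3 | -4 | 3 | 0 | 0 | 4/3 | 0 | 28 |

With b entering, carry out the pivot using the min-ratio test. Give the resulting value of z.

34

Ratio test on column b — row 1: 6/4 = 3/2; row 2: 7/1 = 7; row 3: 19/1 = 19. Minimum is 3/2 at row 1 (s1 leaves); pivot element 4.
Pivot on row 1; the obj-row RHS becomes 28 − (-4)·(3/2) = 34.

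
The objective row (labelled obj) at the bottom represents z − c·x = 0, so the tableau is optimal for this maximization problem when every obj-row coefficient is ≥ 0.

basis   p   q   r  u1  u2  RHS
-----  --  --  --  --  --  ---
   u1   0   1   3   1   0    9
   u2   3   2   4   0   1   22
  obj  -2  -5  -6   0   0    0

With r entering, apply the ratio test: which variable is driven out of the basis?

u1

Column r entries and ratios — u1: 9/3 = 3; u2: 22/4 = 11/2.
Smallest ratio is 3 in the row of u1, so u1 leaves.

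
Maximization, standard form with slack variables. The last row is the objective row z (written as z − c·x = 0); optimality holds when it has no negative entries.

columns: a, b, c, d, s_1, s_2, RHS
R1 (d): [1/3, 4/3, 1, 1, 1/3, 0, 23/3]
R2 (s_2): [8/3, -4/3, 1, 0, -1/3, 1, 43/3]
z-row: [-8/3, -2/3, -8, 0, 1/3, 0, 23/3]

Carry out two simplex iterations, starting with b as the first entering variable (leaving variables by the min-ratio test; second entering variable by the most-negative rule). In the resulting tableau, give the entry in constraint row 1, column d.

1

Ratio test on column b — row 1: (23/3)/(4/3) = 23/4; row 2: entry -4/3 ≤ 0. Minimum is 23/4 at row 1 (d leaves); pivot element 4/3.
Divide row 1 by 4/3; eliminate column b from the other rows.
Second iteration: most negative z-row entry is -15/2 in column c, so c enters.
Ratio test on column c — row 1: (23/4)/(3/4) = 23/3; row 2: 22/2 = 11. Minimum is 23/3 at row 1 (b leaves); pivot element 3/4.
Divide row 1 by 3/4; eliminate column c from the other rows.
After both pivots, the entry at constraint row 1, column d is 1.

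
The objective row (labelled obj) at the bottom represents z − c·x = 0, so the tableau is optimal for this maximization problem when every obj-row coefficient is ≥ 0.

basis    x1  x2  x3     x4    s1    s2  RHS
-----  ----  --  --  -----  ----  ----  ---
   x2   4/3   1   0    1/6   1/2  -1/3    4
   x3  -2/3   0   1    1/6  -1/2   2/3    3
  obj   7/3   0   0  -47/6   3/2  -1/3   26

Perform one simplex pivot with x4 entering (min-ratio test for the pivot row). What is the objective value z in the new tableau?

Ratio test on column x4 — row 1: 4/(1/6) = 24; row 2: 3/(1/6) = 18. Minimum is 18 at row 2 (x3 leaves); pivot element 1/6.
Pivot on row 2; the obj-row RHS becomes 26 − (-47/6)·18 = 167.

167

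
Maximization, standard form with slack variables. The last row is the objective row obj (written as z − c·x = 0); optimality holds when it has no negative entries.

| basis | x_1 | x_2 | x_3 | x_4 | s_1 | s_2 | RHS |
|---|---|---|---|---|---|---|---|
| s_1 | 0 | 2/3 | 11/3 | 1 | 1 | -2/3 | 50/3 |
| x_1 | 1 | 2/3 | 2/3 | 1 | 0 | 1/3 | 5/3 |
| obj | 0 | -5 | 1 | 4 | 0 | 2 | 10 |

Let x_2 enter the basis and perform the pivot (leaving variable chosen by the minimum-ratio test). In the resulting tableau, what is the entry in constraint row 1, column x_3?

Ratio test on column x_2 — row 1: (50/3)/(2/3) = 25; row 2: (5/3)/(2/3) = 5/2. Minimum is 5/2 at row 2 (x_1 leaves); pivot element 2/3.
Divide row 2 by 2/3; eliminate column x_2 from the other rows.
Row 1 update in column x_3: 11/3 − (2/3)·1 = 3.

3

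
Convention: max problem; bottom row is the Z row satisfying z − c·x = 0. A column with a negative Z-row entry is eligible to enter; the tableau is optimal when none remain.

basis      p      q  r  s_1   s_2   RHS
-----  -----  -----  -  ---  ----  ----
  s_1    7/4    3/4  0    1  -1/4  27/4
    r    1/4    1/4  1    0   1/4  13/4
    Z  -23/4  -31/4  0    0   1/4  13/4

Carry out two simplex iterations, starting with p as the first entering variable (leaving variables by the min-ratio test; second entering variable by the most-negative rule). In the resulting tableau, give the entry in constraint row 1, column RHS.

Ratio test on column p — row 1: (27/4)/(7/4) = 27/7; row 2: (13/4)/(1/4) = 13. Minimum is 27/7 at row 1 (s_1 leaves); pivot element 7/4.
Divide row 1 by 7/4; eliminate column p from the other rows.
Second iteration: most negative Z-row entry is -37/7 in column q, so q enters.
Ratio test on column q — row 1: (27/7)/(3/7) = 9; row 2: (16/7)/(1/7) = 16. Minimum is 9 at row 1 (p leaves); pivot element 3/7.
Divide row 1 by 3/7; eliminate column q from the other rows.
After both pivots, the entry at constraint row 1, column RHS is 9.

9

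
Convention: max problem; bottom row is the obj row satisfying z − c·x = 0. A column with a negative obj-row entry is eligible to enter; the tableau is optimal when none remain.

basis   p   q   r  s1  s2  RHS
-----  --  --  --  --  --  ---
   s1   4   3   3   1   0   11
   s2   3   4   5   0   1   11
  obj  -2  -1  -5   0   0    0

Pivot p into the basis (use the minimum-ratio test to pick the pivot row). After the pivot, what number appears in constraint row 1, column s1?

1/4

Ratio test on column p — row 1: 11/4 = 11/4; row 2: 11/3 = 11/3. Minimum is 11/4 at row 1 (s1 leaves); pivot element 4.
Divide row 1 by 4; eliminate column p from the other rows.
In the new row 1, the s1 entry is the old entry divided by the pivot: 1/4 = 1/4.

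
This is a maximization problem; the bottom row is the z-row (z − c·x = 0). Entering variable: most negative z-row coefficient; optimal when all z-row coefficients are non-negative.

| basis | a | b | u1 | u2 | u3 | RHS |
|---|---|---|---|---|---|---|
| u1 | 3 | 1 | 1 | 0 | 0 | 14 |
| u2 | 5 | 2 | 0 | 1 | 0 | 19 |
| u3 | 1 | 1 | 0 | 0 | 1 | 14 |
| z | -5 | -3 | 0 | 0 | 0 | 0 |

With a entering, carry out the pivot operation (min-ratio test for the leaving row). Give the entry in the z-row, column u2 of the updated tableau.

1

Ratio test on column a — row 1: 14/3 = 14/3; row 2: 19/5 = 19/5; row 3: 14/1 = 14. Minimum is 19/5 at row 2 (u2 leaves); pivot element 5.
Divide row 2 by 5; eliminate column a from the other rows.
z-row update in column u2: 0 − (-5)·(1/5) = 1.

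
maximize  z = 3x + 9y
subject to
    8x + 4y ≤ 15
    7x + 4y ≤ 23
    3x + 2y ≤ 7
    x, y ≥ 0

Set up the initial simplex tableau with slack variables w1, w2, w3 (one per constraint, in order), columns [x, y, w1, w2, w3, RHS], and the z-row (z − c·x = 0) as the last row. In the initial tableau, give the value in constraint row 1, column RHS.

The RHS of constraint 1 is b_1 = 15.

15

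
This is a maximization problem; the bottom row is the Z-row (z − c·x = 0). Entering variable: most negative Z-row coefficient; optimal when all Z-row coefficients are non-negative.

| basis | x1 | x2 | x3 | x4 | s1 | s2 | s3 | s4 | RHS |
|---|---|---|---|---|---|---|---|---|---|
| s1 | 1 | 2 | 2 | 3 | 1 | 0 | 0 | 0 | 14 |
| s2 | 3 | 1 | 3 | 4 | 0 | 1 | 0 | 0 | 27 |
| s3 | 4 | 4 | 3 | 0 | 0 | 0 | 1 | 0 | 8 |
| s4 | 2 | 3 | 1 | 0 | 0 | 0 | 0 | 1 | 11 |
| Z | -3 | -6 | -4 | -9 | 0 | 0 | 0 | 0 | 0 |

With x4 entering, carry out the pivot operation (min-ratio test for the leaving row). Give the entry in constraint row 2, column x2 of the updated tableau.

-5/3

Ratio test on column x4 — row 1: 14/3 = 14/3; row 2: 27/4 = 27/4; row 3: entry 0 ≤ 0; row 4: entry 0 ≤ 0. Minimum is 14/3 at row 1 (s1 leaves); pivot element 3.
Divide row 1 by 3; eliminate column x4 from the other rows.
Row 2 update in column x2: 1 − 4·(2/3) = -5/3.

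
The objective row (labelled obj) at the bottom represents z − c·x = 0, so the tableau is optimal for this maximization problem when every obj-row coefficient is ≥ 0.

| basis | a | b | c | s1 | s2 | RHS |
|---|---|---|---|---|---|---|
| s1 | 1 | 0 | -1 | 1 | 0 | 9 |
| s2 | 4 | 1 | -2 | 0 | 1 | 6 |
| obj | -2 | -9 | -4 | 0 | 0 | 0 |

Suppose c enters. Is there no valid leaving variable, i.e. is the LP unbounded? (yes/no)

Every constraint-row entry in column c is ≤ 0, so increasing c is unbounded.

yes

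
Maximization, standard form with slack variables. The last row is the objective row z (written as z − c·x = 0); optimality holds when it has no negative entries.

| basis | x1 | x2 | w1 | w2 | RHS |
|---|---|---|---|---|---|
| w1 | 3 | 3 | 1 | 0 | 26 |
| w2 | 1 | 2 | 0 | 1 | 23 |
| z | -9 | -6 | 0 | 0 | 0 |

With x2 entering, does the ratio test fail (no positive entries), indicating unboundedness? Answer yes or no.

Column x2 has positive entries in row(s) 1, 2, so the ratio test bounds it — not unbounded.

no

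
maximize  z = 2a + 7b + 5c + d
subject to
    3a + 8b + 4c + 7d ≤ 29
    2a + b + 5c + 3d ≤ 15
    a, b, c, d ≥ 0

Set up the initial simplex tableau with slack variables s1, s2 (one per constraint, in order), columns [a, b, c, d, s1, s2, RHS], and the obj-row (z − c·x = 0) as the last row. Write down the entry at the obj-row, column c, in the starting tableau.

The obj-row carries the negated objective coefficients: the c entry is -5.

-5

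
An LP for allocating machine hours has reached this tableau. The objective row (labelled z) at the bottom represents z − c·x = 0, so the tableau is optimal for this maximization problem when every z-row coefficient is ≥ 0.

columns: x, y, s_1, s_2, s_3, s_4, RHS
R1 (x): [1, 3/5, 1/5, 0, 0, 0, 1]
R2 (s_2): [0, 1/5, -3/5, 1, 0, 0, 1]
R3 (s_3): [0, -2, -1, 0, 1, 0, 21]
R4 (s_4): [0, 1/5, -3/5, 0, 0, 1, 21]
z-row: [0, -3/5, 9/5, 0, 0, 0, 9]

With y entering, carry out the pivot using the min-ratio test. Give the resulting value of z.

Ratio test on column y — row 1: 1/(3/5) = 5/3; row 2: 1/(1/5) = 5; row 3: entry -2 ≤ 0; row 4: 21/(1/5) = 105. Minimum is 5/3 at row 1 (x leaves); pivot element 3/5.
Pivot on row 1; the z-row RHS becomes 9 − (-3/5)·(5/3) = 10.

10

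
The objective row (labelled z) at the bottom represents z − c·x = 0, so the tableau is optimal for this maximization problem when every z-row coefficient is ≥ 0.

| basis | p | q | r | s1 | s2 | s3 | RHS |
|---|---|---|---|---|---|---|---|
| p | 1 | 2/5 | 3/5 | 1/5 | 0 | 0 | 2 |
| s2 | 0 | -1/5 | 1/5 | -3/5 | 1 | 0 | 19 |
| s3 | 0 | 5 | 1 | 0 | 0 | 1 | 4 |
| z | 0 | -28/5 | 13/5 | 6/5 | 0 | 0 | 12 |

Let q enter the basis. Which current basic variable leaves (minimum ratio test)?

Column q entries and ratios — p: 2/(2/5) = 5; s2: -1/5 ≤ 0, skip; s3: 4/5 = 4/5.
Smallest ratio is 4/5 in the row of s3, so s3 leaves.

s3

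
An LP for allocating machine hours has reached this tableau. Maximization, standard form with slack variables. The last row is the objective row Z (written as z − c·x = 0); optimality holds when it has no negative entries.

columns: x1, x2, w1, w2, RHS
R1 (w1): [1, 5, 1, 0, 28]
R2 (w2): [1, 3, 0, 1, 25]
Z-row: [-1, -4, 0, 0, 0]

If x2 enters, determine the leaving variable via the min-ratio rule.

w1

Column x2 entries and ratios — w1: 28/5 = 28/5; w2: 25/3 = 25/3.
Smallest ratio is 28/5 in the row of w1, so w1 leaves.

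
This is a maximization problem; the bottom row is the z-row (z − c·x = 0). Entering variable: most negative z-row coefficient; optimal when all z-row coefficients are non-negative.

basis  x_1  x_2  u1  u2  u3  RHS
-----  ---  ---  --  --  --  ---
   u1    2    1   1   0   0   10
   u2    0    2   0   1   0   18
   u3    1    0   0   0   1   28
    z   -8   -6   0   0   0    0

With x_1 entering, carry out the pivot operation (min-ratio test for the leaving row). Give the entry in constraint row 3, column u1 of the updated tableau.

Ratio test on column x_1 — row 1: 10/2 = 5; row 2: entry 0 ≤ 0; row 3: 28/1 = 28. Minimum is 5 at row 1 (u1 leaves); pivot element 2.
Divide row 1 by 2; eliminate column x_1 from the other rows.
Row 3 update in column u1: 0 − 1·(1/2) = -1/2.

-1/2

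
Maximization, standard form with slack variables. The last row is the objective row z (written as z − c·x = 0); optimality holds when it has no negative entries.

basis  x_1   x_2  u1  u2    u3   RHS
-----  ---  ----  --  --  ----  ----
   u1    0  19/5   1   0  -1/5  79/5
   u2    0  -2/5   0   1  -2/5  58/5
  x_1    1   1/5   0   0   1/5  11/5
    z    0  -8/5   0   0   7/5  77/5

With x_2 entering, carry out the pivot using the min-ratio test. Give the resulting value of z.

Ratio test on column x_2 — row 1: (79/5)/(19/5) = 79/19; row 2: entry -2/5 ≤ 0; row 3: (11/5)/(1/5) = 11. Minimum is 79/19 at row 1 (u1 leaves); pivot element 19/5.
Pivot on row 1; the z-row RHS becomes 77/5 − (-8/5)·(79/19) = 419/19.

419/19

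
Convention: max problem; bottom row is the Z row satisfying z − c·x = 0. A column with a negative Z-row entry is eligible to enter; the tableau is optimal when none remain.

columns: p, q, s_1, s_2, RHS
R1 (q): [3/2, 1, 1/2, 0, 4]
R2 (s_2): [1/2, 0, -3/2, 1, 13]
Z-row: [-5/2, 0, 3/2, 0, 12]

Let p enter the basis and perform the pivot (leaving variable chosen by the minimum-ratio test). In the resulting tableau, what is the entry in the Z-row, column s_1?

Ratio test on column p — row 1: 4/(3/2) = 8/3; row 2: 13/(1/2) = 26. Minimum is 8/3 at row 1 (q leaves); pivot element 3/2.
Divide row 1 by 3/2; eliminate column p from the other rows.
Z-row update in column s_1: 3/2 − (-5/2)·(1/3) = 7/3.

7/3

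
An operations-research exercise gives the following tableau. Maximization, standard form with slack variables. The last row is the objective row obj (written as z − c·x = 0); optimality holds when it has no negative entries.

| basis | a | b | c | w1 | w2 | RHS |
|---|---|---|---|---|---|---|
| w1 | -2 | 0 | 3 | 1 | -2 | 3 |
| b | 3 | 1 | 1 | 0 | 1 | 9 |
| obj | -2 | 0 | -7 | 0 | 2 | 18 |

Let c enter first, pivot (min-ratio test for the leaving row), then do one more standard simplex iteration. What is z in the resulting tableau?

Ratio test on column c — row 1: 3/3 = 1; row 2: 9/1 = 9. Minimum is 1 at row 1 (w1 leaves); pivot element 3.
Pivot on row 1; the obj-row RHS becomes 18 − (-7)·1 = 25.
Next entering variable (most negative obj-row entry -20/3): a.
Ratio test on column a — row 1: entry -2/3 ≤ 0; row 2: 8/(11/3) = 24/11. Minimum is 24/11 at row 2 (b leaves); pivot element 11/3.
After the second pivot the obj-row RHS is 25 − (-20/3)·(24/11) = 435/11.

435/11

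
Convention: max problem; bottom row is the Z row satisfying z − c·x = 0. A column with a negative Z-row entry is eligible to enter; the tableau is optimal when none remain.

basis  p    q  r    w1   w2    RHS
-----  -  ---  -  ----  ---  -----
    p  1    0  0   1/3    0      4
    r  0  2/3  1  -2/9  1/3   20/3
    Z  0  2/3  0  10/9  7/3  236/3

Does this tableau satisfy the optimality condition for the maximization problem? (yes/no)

Every Z-row coefficient is ≥ 0, so the tableau is optimal.

yes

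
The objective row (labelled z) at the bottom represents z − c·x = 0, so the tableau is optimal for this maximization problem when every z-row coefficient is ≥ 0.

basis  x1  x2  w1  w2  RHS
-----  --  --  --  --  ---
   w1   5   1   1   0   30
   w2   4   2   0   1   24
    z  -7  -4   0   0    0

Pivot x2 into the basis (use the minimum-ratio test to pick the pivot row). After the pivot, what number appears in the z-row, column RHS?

48

Ratio test on column x2 — row 1: 30/1 = 30; row 2: 24/2 = 12. Minimum is 12 at row 2 (w2 leaves); pivot element 2.
Divide row 2 by 2; eliminate column x2 from the other rows.
z-row update in column RHS: 0 − (-4)·12 = 48.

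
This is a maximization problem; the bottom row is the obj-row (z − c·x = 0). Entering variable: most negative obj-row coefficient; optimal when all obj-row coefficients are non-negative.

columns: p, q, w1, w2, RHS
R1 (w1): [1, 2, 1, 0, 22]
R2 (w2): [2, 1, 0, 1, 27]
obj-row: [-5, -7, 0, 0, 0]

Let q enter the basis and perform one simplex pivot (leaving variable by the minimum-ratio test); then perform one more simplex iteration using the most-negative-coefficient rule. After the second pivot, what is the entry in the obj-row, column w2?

Ratio test on column q — row 1: 22/2 = 11; row 2: 27/1 = 27. Minimum is 11 at row 1 (w1 leaves); pivot element 2.
Divide row 1 by 2; eliminate column q from the other rows.
Second iteration: most negative obj-row entry is -3/2 in column p, so p enters.
Ratio test on column p — row 1: 11/(1/2) = 22; row 2: 16/(3/2) = 32/3. Minimum is 32/3 at row 2 (w2 leaves); pivot element 3/2.
Divide row 2 by 3/2; eliminate column p from the other rows.
After both pivots, the entry at the obj-row, column w2 is 1.

1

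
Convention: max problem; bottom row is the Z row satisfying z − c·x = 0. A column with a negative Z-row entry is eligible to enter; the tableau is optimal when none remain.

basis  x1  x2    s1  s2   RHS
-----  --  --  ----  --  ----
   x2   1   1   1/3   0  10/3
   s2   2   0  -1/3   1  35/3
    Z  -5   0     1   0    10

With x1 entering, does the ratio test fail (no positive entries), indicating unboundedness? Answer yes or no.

no

Column x1 has positive entries in row(s) 1, 2, so the ratio test bounds it — not unbounded.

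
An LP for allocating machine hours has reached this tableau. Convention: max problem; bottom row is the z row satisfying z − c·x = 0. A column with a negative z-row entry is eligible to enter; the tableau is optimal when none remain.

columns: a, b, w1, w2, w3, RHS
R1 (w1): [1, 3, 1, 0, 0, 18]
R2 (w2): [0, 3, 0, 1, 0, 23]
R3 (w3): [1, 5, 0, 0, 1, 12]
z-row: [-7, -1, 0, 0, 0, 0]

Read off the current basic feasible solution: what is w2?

w2 is basic (row 2); its value is the RHS of that row, 23.

23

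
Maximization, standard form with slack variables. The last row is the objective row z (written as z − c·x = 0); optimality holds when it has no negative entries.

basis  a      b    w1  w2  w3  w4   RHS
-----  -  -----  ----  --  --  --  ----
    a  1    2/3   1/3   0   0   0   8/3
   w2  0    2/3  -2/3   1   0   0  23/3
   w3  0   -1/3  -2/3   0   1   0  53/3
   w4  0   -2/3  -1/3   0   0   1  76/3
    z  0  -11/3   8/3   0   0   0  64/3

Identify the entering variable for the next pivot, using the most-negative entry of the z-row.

b

Negative z-row entries: b: -11/3.
The most negative is -11/3 in column b, so b enters.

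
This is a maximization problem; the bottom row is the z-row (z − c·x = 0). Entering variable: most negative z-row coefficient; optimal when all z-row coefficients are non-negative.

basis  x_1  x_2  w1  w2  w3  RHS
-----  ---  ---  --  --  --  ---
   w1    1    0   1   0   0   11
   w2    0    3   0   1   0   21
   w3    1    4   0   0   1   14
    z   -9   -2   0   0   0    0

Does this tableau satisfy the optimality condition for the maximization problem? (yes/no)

The z-row has a negative entry -9 in column x_1, so it is not optimal.

no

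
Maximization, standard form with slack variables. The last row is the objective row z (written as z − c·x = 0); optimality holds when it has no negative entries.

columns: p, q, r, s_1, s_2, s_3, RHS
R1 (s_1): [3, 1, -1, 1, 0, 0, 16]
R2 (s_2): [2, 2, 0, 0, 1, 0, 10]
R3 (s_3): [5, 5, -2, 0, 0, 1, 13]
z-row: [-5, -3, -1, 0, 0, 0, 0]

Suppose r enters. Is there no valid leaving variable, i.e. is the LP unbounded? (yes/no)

Every constraint-row entry in column r is ≤ 0, so increasing r is unbounded.

yes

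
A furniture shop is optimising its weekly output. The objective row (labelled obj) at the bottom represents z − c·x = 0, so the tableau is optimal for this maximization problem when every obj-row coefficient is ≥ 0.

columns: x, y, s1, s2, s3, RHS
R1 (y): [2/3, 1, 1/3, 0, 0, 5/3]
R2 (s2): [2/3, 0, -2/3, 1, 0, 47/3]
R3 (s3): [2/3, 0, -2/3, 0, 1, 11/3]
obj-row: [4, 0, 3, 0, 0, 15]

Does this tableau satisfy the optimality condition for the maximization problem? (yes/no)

yes

Every obj-row coefficient is ≥ 0, so the tableau is optimal.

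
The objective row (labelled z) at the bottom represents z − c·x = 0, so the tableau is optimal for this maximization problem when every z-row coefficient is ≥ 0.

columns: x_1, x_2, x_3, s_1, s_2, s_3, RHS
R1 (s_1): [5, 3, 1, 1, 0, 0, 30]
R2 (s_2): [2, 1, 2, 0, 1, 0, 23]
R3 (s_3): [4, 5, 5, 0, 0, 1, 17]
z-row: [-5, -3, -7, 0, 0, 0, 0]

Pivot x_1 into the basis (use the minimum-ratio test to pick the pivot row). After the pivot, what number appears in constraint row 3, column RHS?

Ratio test on column x_1 — row 1: 30/5 = 6; row 2: 23/2 = 23/2; row 3: 17/4 = 17/4. Minimum is 17/4 at row 3 (s_3 leaves); pivot element 4.
Divide row 3 by 4; eliminate column x_1 from the other rows.
In the new row 3, the RHS entry is the old entry divided by the pivot: 17/4 = 17/4.

17/4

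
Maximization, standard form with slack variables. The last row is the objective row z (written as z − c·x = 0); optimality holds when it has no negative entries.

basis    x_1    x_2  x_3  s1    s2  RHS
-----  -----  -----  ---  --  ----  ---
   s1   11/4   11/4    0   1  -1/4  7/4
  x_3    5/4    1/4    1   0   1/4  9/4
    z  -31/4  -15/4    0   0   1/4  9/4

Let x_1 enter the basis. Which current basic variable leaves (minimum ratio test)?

s1

Column x_1 entries and ratios — s1: (7/4)/(11/4) = 7/11; x_3: (9/4)/(5/4) = 9/5.
Smallest ratio is 7/11 in the row of s1, so s1 leaves.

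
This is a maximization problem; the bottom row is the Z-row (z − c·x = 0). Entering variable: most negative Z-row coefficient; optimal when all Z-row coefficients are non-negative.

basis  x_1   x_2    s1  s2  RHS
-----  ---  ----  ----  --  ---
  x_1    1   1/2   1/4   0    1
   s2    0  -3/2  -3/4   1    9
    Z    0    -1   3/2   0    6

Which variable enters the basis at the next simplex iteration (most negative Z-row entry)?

x_2

Negative Z-row entries: x_2: -1.
The most negative is -1 in column x_2, so x_2 enters.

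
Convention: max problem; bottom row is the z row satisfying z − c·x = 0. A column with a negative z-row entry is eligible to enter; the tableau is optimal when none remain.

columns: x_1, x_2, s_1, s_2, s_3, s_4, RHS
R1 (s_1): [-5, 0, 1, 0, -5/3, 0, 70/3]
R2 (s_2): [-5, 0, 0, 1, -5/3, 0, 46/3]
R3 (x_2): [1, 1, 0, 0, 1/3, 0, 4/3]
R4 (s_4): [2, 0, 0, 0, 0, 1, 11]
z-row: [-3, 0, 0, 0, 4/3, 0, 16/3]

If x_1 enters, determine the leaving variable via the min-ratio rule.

x_2

Column x_1 entries and ratios — s_1: -5 ≤ 0, skip; s_2: -5 ≤ 0, skip; x_2: (4/3)/1 = 4/3; s_4: 11/2 = 11/2.
Smallest ratio is 4/3 in the row of x_2, so x_2 leaves.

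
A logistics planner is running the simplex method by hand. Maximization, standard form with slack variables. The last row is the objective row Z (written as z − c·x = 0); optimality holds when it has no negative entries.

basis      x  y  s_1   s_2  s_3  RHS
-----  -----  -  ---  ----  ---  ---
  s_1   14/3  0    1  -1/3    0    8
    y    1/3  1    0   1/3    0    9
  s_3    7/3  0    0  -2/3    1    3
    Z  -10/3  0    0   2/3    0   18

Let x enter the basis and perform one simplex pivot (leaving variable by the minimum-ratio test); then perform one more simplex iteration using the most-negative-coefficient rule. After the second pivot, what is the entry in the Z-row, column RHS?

Ratio test on column x — row 1: 8/(14/3) = 12/7; row 2: 9/(1/3) = 27; row 3: 3/(7/3) = 9/7. Minimum is 9/7 at row 3 (s_3 leaves); pivot element 7/3.
Divide row 3 by 7/3; eliminate column x from the other rows.
Second iteration: most negative Z-row entry is -2/7 in column s_2, so s_2 enters.
Ratio test on column s_2 — row 1: 2/1 = 2; row 2: (60/7)/(3/7) = 20; row 3: entry -2/7 ≤ 0. Minimum is 2 at row 1 (s_1 leaves); pivot element 1.
Divide row 1 by 1; eliminate column s_2 from the other rows.
After both pivots, the entry at the Z-row, column RHS is 160/7.

160/7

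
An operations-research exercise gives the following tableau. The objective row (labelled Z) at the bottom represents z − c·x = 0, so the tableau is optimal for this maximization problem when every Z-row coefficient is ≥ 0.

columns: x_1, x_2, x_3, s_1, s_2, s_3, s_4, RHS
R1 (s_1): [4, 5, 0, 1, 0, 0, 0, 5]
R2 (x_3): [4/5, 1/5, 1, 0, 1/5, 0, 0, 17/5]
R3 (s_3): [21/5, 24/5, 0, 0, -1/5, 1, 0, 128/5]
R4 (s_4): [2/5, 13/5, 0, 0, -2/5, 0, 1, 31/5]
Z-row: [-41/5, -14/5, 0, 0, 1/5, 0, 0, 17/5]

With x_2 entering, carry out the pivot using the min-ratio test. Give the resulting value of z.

31/5

Ratio test on column x_2 — row 1: 5/5 = 1; row 2: (17/5)/(1/5) = 17; row 3: (128/5)/(24/5) = 16/3; row 4: (31/5)/(13/5) = 31/13. Minimum is 1 at row 1 (s_1 leaves); pivot element 5.
Pivot on row 1; the Z-row RHS becomes 17/5 − (-14/5)·1 = 31/5.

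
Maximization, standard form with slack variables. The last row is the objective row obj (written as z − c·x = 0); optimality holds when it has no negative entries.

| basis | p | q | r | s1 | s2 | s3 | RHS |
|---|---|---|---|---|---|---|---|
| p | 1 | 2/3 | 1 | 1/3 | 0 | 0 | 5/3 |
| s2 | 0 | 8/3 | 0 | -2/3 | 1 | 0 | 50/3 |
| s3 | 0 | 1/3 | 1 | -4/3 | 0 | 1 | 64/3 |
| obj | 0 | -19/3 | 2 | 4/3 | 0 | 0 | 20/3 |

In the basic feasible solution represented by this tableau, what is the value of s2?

50/3

s2 is basic (row 2); its value is the RHS of that row, 50/3.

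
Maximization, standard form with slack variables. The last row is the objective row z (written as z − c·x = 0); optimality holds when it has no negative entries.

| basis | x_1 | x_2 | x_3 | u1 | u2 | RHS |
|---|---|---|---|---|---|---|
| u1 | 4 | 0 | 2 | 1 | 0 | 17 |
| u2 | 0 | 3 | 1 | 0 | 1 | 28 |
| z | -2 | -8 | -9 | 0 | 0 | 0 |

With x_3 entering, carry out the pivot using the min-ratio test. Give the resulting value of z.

Ratio test on column x_3 — row 1: 17/2 = 17/2; row 2: 28/1 = 28. Minimum is 17/2 at row 1 (u1 leaves); pivot element 2.
Pivot on row 1; the z-row RHS becomes 0 − (-9)·(17/2) = 153/2.

153/2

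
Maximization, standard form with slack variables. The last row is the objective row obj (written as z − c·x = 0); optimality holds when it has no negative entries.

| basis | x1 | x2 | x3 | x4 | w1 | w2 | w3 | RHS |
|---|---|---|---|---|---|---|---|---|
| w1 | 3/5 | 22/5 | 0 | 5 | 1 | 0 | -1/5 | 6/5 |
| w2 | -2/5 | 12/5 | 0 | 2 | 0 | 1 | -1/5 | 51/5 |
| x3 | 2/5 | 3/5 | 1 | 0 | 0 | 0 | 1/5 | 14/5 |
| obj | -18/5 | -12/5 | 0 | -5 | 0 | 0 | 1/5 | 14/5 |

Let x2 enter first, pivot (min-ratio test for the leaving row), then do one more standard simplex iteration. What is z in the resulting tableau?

Ratio test on column x2 — row 1: (6/5)/(22/5) = 3/11; row 2: (51/5)/(12/5) = 17/4; row 3: (14/5)/(3/5) = 14/3. Minimum is 3/11 at row 1 (w1 leaves); pivot element 22/5.
Pivot on row 1; the obj-row RHS becomes 14/5 − (-12/5)·(3/11) = 38/11.
Next entering variable (most negative obj-row entry -36/11): x1.
Ratio test on column x1 — row 1: (3/11)/(3/22) = 2; row 2: entry -8/11 ≤ 0; row 3: (29/11)/(7/22) = 58/7. Minimum is 2 at row 1 (x2 leaves); pivot element 3/22.
After the second pivot the obj-row RHS is 38/11 − (-36/11)·2 = 10.

10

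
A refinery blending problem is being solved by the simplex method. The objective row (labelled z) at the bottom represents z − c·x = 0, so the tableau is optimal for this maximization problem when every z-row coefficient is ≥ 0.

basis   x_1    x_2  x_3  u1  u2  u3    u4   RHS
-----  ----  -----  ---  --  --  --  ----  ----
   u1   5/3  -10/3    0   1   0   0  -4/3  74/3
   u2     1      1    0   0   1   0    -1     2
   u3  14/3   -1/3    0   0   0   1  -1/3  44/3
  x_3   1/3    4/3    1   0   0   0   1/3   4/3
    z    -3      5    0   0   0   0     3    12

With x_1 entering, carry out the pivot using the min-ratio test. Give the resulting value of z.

Ratio test on column x_1 — row 1: (74/3)/(5/3) = 74/5; row 2: 2/1 = 2; row 3: (44/3)/(14/3) = 22/7; row 4: (4/3)/(1/3) = 4. Minimum is 2 at row 2 (u2 leaves); pivot element 1.
Pivot on row 2; the z-row RHS becomes 12 − (-3)·2 = 18.

18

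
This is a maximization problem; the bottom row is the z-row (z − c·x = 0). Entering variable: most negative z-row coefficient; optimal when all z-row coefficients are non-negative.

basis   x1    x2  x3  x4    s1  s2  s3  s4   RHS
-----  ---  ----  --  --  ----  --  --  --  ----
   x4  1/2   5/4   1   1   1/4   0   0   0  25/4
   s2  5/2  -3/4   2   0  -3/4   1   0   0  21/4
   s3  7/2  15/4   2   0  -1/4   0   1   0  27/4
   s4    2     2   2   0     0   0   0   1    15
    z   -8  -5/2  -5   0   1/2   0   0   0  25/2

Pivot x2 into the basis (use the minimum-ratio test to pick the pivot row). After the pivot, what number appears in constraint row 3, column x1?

Ratio test on column x2 — row 1: (25/4)/(5/4) = 5; row 2: entry -3/4 ≤ 0; row 3: (27/4)/(15/4) = 9/5; row 4: 15/2 = 15/2. Minimum is 9/5 at row 3 (s3 leaves); pivot element 15/4.
Divide row 3 by 15/4; eliminate column x2 from the other rows.
In the new row 3, the x1 entry is the old entry divided by the pivot: (7/2)/(15/4) = 14/15.

14/15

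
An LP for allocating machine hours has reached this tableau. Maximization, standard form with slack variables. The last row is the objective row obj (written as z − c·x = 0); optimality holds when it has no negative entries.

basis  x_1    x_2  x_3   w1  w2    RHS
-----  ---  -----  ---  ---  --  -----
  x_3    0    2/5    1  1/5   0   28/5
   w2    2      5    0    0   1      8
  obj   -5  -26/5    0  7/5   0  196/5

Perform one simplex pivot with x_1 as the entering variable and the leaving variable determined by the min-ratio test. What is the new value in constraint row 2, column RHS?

Ratio test on column x_1 — row 1: entry 0 ≤ 0; row 2: 8/2 = 4. Minimum is 4 at row 2 (w2 leaves); pivot element 2.
Divide row 2 by 2; eliminate column x_1 from the other rows.
In the new row 2, the RHS entry is the old entry divided by the pivot: 8/2 = 4.

4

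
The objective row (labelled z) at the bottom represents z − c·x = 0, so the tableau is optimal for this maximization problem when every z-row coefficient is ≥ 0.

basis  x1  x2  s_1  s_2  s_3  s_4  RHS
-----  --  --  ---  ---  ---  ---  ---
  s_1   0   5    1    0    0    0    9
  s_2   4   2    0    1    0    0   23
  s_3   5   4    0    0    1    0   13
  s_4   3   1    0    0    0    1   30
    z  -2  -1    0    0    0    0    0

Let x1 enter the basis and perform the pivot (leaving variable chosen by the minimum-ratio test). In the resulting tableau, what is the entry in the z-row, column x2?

3/5

Ratio test on column x1 — row 1: entry 0 ≤ 0; row 2: 23/4 = 23/4; row 3: 13/5 = 13/5; row 4: 30/3 = 10. Minimum is 13/5 at row 3 (s_3 leaves); pivot element 5.
Divide row 3 by 5; eliminate column x1 from the other rows.
z-row update in column x2: -1 − (-2)·(4/5) = 3/5.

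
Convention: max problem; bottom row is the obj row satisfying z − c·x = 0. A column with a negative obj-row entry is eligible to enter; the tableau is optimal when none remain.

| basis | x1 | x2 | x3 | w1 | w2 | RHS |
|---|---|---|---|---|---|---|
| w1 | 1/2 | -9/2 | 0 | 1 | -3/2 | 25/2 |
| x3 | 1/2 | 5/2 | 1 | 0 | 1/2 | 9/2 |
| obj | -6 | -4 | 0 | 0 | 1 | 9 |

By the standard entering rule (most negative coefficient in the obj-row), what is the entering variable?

x1

Negative obj-row entries: x1: -6, x2: -4.
The most negative is -6 in column x1, so x1 enters.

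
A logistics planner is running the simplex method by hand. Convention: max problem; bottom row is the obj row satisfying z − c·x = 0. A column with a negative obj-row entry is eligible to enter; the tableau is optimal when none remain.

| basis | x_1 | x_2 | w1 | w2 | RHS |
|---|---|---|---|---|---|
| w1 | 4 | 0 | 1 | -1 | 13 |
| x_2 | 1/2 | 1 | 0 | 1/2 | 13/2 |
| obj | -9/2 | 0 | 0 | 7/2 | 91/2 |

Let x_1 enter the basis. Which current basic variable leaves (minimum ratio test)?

w1

Column x_1 entries and ratios — w1: 13/4 = 13/4; x_2: (13/2)/(1/2) = 13.
Smallest ratio is 13/4 in the row of w1, so w1 leaves.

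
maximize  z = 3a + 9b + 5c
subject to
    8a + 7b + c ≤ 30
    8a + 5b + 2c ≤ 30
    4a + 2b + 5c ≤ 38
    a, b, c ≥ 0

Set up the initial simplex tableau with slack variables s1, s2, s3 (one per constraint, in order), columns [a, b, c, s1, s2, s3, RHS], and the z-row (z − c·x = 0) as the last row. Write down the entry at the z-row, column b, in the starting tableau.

-9

The z-row carries the negated objective coefficients: the b entry is -9.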